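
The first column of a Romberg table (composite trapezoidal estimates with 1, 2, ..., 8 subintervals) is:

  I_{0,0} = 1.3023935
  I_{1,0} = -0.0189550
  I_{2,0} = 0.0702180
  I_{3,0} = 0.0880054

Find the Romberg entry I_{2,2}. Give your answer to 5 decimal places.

0.13723

Richardson extrapolation on the trapezoidal column (denominator 4−1=3):
I_{1,1} = -0.0189550 + (-0.0189550 − 1.3023935)/3 = -0.4594045
I_{2,1} = 0.0702180 + (0.0702180 − (-0.0189550))/3 = 0.0999423
I_{2,2} = 0.0999423 + (0.0999423 − (-0.4594045))/15 = 0.1372321
(Column j=1 coincides with Simpson's rule on the same nodes.)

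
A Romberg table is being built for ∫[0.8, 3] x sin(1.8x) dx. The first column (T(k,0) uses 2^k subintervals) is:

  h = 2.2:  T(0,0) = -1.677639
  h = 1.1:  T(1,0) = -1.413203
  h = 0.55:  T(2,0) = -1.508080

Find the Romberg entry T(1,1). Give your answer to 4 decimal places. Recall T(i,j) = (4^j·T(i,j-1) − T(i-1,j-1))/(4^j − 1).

-1.3251

Richardson extrapolation on the trapezoidal column (denominator 4−1=3):
T(1,1) = -1.413203 + (-1.413203 − (-1.677639))/3 = -1.325058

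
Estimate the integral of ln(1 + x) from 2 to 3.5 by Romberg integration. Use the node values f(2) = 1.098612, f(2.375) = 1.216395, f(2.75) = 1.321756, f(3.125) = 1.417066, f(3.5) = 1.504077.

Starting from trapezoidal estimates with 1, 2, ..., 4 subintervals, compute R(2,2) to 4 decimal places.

R(0,0) (trapezoid, 1 panel, h=1.5000): 1.952017
R(1,0) (trapezoid, 2 panels, h=0.7500): 1.967325
R(2,0) (trapezoid, 4 panels, h=0.3750): 1.971211
R(1,1) = 1.967325 + (1.967325 − 1.952017)/3 = 1.972428
R(2,1) = 1.971211 + (1.971211 − 1.967325)/3 = 1.972506
R(2,2) = 1.972506 + (1.972506 − 1.972428)/15 = 1.972511

1.9725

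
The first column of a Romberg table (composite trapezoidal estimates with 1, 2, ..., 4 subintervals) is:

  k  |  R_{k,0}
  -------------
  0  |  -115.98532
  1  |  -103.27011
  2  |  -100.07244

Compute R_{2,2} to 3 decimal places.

-99.005

Richardson extrapolation on the trapezoidal column (denominator 4−1=3):
R_{1,1} = (4·(-103.27011) − (-115.98532)) / 3 = -99.03171
R_{2,1} = -100.07244 + (-100.07244 − (-103.27011))/3 = -99.00655
R_{2,2} = -99.00655 + (-99.00655 − (-99.03171))/15 = -99.00487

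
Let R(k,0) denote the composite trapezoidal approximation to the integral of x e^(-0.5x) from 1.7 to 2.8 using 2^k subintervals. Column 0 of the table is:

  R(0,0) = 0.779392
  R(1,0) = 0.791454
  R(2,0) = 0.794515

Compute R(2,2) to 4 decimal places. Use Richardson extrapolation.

0.7955

Richardson extrapolation on the trapezoidal column (denominator 4−1=3):
R(1,1) = 0.791454 + (0.791454 − 0.779392)/3 = 0.795475
R(2,1) = 0.794515 + (0.794515 − 0.791454)/3 = 0.795535
R(2,2) = 0.795535 + (0.795535 − 0.795475)/15 = 0.795539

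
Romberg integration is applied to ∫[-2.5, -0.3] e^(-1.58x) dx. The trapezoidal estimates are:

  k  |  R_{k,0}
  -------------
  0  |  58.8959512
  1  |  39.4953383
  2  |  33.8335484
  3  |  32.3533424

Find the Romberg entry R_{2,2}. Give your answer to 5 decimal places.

Richardson extrapolation on the trapezoidal column (denominator 4−1=3):
R_{1,1} = (4·39.4953383 − 58.8959512) / 3 = 33.0284673
R_{2,1} = 33.8335484 + (33.8335484 − 39.4953383)/3 = 31.9462851
R_{2,2} = 31.9462851 + (31.9462851 − 33.0284673)/15 = 31.8741396

31.87414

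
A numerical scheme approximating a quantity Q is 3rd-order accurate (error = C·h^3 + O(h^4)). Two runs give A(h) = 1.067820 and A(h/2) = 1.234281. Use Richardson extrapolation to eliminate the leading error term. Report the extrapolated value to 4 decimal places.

The leading error scales as h^3; refining by a factor of 2 reduces it by 2^3 = 8.
Extrapolated value = (8·A(h/2) − A(h)) / (8 − 1)
= (8·1.234281 − 1.067820) / 7
= 8.806428 / 7 = 1.258061

1.2581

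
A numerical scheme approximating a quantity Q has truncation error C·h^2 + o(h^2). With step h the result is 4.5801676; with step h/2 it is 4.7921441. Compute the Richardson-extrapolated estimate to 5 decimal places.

Extrapolated value = (4·A(h/2) − A(h)) / (4 − 1)
= (4·4.7921441 − 4.5801676) / 3
= 14.5884088 / 3 = 4.8628029

4.86280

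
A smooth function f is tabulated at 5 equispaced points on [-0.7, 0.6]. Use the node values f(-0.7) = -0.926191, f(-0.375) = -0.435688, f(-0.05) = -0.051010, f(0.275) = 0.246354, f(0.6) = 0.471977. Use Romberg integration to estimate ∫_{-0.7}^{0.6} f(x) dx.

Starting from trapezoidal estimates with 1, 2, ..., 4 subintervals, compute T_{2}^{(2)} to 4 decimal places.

T_{0}^{(0)} (trapezoid, 1 panel, h=1.3000): -0.295239
T_{1}^{(0)} (trapezoid, 2 panels, h=0.6500): -0.180776
T_{2}^{(0)} (trapezoid, 4 panels, h=0.3250): -0.151922
T_{1}^{(1)} = -0.180776 + (-0.180776 − (-0.295239))/3 = -0.142622
T_{2}^{(1)} = -0.151922 + (-0.151922 − (-0.180776))/3 = -0.142304
T_{2}^{(2)} = -0.142304 + (-0.142304 − (-0.142622))/15 = -0.142283

-0.1423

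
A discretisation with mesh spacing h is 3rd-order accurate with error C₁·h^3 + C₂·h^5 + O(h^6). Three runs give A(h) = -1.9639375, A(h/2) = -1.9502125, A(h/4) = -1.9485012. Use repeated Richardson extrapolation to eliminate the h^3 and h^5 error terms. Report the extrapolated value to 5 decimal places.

First eliminate the h^3 term (factor 2^3 = 8):
  B₁ = (8·(-1.9502125) − (-1.9639375))/7 = -1.9482518
  B₂ = (8·(-1.9485012) − (-1.9502125))/7 = -1.9482567
Then eliminate the h^5 term (factor 2^5 = 32):
  (32·(-1.9482567) − (-1.9482518))/31 = -1.9482569

-1.94826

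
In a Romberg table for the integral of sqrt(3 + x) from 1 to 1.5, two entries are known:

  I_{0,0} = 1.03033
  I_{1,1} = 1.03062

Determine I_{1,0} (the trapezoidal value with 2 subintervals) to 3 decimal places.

From I_{1,1} = (4·I_{1,0} − I_{0,0})/3, solve for I_{1,0}:
4·I_{1,0} = 3·1.03062 + 1.03033 = 4.12219
I_{1,0} = 1.03055

1.031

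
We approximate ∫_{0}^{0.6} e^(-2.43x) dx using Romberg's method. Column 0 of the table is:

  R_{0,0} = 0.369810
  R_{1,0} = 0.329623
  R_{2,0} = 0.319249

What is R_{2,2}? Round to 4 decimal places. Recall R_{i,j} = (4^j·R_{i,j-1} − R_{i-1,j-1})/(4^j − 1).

0.3158

Richardson extrapolation on the trapezoidal column (denominator 4−1=3):
R_{1,1} = (4·0.329623 − 0.369810) / 3 = 0.316227
R_{2,1} = (4·0.319249 − 0.329623) / 3 = 0.315791
R_{2,2} = (16·0.315791 − 0.316227) / 15 = 0.315762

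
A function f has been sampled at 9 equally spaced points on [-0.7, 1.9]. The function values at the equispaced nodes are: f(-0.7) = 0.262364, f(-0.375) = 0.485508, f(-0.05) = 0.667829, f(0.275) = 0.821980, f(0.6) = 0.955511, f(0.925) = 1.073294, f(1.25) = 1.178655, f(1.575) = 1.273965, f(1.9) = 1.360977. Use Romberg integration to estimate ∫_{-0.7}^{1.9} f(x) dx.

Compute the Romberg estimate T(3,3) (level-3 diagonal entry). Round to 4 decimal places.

T(0,0) (trapezoid, 1 panel, h=2.6000): 2.110343
T(1,0) (trapezoid, 2 panels, h=1.3000): 2.297336
T(2,0) (trapezoid, 4 panels, h=0.6500): 2.348883
T(3,0) (trapezoid, 8 panels, h=0.3250): 2.362234
T(1,1) = 2.297336 + (2.297336 − 2.110343)/3 = 2.359667
T(2,1) = 2.348883 + (2.348883 − 2.297336)/3 = 2.366065
T(3,1) = 2.362234 + (2.362234 − 2.348883)/3 = 2.366684
T(2,2) = 2.366065 + (2.366065 − 2.359667)/15 = 2.366492
T(3,2) = 2.366684 + (2.366684 − 2.366065)/15 = 2.366725
T(3,3) = 2.366725 + (2.366725 − 2.366492)/63 = 2.366729

2.3667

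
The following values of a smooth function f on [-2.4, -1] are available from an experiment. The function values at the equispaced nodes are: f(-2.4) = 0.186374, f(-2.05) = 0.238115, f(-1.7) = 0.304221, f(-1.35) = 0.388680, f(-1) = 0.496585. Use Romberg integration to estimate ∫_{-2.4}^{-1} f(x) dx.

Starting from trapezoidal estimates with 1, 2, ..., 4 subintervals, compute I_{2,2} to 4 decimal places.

I_{0,0} (trapezoid, 1 panel, h=1.4000): 0.478071
I_{1,0} (trapezoid, 2 panels, h=0.7000): 0.451990
I_{2,0} (trapezoid, 4 panels, h=0.3500): 0.445373
I_{1,1} = 0.451990 + (0.451990 − 0.478071)/3 = 0.443296
I_{2,1} = 0.445373 + (0.445373 − 0.451990)/3 = 0.443167
I_{2,2} = 0.443167 + (0.443167 − 0.443296)/15 = 0.443158

0.4432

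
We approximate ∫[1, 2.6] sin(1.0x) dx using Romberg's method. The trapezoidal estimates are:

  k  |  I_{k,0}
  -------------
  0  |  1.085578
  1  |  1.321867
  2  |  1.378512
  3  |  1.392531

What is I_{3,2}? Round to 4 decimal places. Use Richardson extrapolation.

Richardson extrapolation on the trapezoidal column (denominator 4−1=3):
I_{2,1} = 1.378512 + (1.378512 − 1.321867)/3 = 1.397394
I_{3,1} = 1.392531 + (1.392531 − 1.378512)/3 = 1.397204
I_{3,2} = 1.397204 + (1.397204 − 1.397394)/15 = 1.397191
(Column j=1 coincides with Simpson's rule on the same nodes.)

1.3972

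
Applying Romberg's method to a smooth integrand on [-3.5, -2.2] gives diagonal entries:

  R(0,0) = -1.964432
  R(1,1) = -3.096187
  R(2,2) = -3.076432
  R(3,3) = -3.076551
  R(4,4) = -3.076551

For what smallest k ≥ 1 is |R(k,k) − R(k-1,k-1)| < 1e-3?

|R(1,1) − R(0,0)| = 1.131755 ≥ 1e-3
|R(2,2) − R(1,1)| = 0.019755 ≥ 1e-3
|R(3,3) − R(2,2)| = 0.000119 < 1e-3

k = 3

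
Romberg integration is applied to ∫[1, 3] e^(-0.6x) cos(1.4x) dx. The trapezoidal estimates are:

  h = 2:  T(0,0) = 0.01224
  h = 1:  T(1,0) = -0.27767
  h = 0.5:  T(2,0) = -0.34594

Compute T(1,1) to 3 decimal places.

T(1,1) = (4·(-0.27767) − 0.01224) / 3 = -0.37431

-0.374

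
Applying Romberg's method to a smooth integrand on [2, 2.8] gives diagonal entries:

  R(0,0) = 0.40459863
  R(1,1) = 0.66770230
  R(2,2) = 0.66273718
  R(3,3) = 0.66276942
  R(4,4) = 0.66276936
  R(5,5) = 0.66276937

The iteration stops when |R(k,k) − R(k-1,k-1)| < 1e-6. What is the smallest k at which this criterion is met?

k = 4

|R(1,1) − R(0,0)| = 0.26310367 ≥ 1e-6
|R(2,2) − R(1,1)| = 0.00496512 ≥ 1e-6
|R(3,3) − R(2,2)| = 0.00003224 ≥ 1e-6
|R(4,4) − R(3,3)| = 0.00000006 < 1e-6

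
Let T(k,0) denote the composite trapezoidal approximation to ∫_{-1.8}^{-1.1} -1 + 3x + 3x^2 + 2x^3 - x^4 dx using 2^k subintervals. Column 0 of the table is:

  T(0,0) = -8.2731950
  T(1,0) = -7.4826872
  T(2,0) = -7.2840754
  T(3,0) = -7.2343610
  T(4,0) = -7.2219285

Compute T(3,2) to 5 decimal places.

-7.21778

Richardson extrapolation on the trapezoidal column (denominator 4−1=3):
T(2,1) = -7.2840754 + (-7.2840754 − (-7.4826872))/3 = -7.2178715
T(3,1) = (4·(-7.2343610) − (-7.2840754)) / 3 = -7.2177895
T(3,2) = -7.2177895 + (-7.2177895 − (-7.2178715))/15 = -7.2177840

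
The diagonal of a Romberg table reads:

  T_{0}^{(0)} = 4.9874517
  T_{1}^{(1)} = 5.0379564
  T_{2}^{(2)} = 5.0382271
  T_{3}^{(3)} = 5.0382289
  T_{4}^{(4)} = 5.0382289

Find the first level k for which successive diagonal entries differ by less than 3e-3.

|T_{1}^{(1)} − T_{0}^{(0)}| = 0.0505047 ≥ 3e-3
|T_{2}^{(2)} − T_{1}^{(1)}| = 0.0002707 < 3e-3

k = 2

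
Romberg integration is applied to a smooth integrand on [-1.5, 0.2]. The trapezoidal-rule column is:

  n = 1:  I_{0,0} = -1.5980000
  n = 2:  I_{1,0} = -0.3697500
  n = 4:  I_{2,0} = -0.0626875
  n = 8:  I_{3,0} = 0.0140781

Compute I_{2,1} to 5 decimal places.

0.03967

I_{2,1} = -0.0626875 + (-0.0626875 − (-0.3697500))/3 = 0.0396667
(Column j=1 coincides with Simpson's rule on the same nodes.)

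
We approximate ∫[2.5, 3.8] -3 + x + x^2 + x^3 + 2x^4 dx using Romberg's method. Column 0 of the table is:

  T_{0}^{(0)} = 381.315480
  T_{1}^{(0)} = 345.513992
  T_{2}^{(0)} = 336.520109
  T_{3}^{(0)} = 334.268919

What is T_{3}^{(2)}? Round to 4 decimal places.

333.5183

T_{2}^{(1)} = 336.520109 + (336.520109 − 345.513992)/3 = 333.522148
T_{3}^{(1)} = (4·334.268919 − 336.520109) / 3 = 333.518522
T_{3}^{(2)} = (16·333.518522 − 333.522148) / 15 = 333.518280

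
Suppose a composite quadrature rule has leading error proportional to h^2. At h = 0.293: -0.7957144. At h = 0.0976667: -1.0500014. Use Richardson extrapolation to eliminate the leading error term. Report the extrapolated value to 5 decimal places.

Extrapolated value = (9·A(h/3) − A(h)) / (9 − 1)
= (9·(-1.0500014) − (-0.7957144)) / 8
= -8.6542982 / 8 = -1.0817873

-1.08179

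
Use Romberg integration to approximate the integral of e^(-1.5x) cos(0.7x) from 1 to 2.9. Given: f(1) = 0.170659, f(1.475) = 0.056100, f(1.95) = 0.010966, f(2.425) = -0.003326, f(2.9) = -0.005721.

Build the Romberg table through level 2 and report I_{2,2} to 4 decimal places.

0.0628

I_{0,0} (trapezoid, 1 panel, h=1.9000): 0.156691
I_{1,0} (trapezoid, 2 panels, h=0.9500): 0.088763
I_{2,0} (trapezoid, 4 panels, h=0.4750): 0.069449
I_{1,1} = 0.088763 + (0.088763 − 0.156691)/3 = 0.066120
I_{2,1} = 0.069449 + (0.069449 − 0.088763)/3 = 0.063011
I_{2,2} = 0.063011 + (0.063011 − 0.066120)/15 = 0.062804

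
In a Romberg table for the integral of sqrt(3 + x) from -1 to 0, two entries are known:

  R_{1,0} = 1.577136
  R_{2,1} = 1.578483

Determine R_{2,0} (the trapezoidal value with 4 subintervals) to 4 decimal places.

From R_{2,1} = (4·R_{2,0} − R_{1,0})/3, solve for R_{2,0}:
4·R_{2,0} = 3·1.578483 + 1.577136 = 6.312585
R_{2,0} = 1.578146

1.5781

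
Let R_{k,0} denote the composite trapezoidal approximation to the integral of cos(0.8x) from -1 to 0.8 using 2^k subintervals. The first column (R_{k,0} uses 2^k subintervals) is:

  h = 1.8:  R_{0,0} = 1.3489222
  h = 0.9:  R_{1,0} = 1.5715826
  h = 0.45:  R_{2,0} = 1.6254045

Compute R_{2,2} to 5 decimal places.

Richardson extrapolation on the trapezoidal column (denominator 4−1=3):
R_{1,1} = 1.5715826 + (1.5715826 − 1.3489222)/3 = 1.6458027
R_{2,1} = (4·1.6254045 − 1.5715826) / 3 = 1.6433451
R_{2,2} = (16·1.6433451 − 1.6458027) / 15 = 1.6431813

1.64318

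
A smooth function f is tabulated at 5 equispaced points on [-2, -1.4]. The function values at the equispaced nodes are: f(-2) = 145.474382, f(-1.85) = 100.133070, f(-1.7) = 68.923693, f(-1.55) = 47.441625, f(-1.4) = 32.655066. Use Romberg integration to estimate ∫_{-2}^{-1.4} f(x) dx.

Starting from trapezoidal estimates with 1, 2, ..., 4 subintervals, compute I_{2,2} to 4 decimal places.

I_{0,0} (trapezoid, 1 panel, h=0.6000): 53.438834
I_{1,0} (trapezoid, 2 panels, h=0.3000): 47.396525
I_{2,0} (trapezoid, 4 panels, h=0.1500): 45.834467
I_{1,1} = 47.396525 + (47.396525 − 53.438834)/3 = 45.382422
I_{2,1} = 45.834467 + (45.834467 − 47.396525)/3 = 45.313781
I_{2,2} = 45.313781 + (45.313781 − 45.382422)/15 = 45.309205

45.3092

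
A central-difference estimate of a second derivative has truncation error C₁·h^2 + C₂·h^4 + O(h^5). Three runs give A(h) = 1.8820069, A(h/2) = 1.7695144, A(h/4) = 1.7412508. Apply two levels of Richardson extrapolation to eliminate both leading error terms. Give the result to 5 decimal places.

1.73182

First eliminate the h^2 term (factor 2^2 = 4):
  B₁ = (4·1.7695144 − 1.8820069)/3 = 1.7320169
  B₂ = (4·1.7412508 − 1.7695144)/3 = 1.7318296
Then eliminate the h^4 term (factor 2^4 = 16):
  (16·1.7318296 − 1.7320169)/15 = 1.7318171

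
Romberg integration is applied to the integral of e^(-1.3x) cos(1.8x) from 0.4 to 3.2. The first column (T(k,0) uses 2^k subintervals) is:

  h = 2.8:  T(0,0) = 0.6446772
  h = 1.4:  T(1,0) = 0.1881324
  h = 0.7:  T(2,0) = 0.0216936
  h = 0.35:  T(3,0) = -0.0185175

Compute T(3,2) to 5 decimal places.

Richardson extrapolation on the trapezoidal column (denominator 4−1=3):
T(2,1) = 0.0216936 + (0.0216936 − 0.1881324)/3 = -0.0337860
T(3,1) = (4·(-0.0185175) − 0.0216936) / 3 = -0.0319212
T(3,2) = (16·(-0.0319212) − (-0.0337860)) / 15 = -0.0317969
(Column j=1 coincides with Simpson's rule on the same nodes.)

-0.03180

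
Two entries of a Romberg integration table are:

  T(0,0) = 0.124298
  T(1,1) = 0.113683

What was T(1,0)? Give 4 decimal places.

0.1163

From T(1,1) = (4·T(1,0) − T(0,0))/3, solve for T(1,0):
4·T(1,0) = 3·0.113683 + 0.124298 = 0.465347
T(1,0) = 0.116337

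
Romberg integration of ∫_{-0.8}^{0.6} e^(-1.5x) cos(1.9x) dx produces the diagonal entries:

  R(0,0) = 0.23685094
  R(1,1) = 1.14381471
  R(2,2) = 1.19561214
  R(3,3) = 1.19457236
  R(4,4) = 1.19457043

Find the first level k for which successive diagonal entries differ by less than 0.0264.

k = 3

|R(1,1) − R(0,0)| = 0.90696377 ≥ 0.0264
|R(2,2) − R(1,1)| = 0.05179743 ≥ 0.0264
|R(3,3) − R(2,2)| = 0.00103978 < 0.0264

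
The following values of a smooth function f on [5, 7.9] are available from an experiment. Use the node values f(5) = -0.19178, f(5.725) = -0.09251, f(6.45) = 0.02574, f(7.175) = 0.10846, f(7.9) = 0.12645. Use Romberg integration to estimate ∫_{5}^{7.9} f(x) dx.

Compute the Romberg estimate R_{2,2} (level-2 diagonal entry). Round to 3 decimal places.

0.012

R_{0,0} (trapezoid, 1 panel, h=2.9000): -0.09473
R_{1,0} (trapezoid, 2 panels, h=1.4500): -0.01004
R_{2,0} (trapezoid, 4 panels, h=0.7250): 0.00654
R_{1,1} = -0.01004 + (-0.01004 − (-0.09473))/3 = 0.01819
R_{2,1} = 0.00654 + (0.00654 − (-0.01004))/3 = 0.01207
R_{2,2} = 0.01207 + (0.01207 − 0.01819)/15 = 0.01166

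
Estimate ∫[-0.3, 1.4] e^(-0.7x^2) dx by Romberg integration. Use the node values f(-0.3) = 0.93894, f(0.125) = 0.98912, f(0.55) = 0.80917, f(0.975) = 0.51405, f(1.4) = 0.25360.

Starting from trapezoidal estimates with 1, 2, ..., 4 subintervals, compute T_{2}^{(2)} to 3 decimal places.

T_{0}^{(0)} (trapezoid, 1 panel, h=1.7000): 1.01366
T_{1}^{(0)} (trapezoid, 2 panels, h=0.8500): 1.19462
T_{2}^{(0)} (trapezoid, 4 panels, h=0.4250): 1.23616
T_{1}^{(1)} = 1.19462 + (1.19462 − 1.01366)/3 = 1.25494
T_{2}^{(1)} = 1.23616 + (1.23616 − 1.19462)/3 = 1.25001
T_{2}^{(2)} = 1.25001 + (1.25001 − 1.25494)/15 = 1.24968

1.250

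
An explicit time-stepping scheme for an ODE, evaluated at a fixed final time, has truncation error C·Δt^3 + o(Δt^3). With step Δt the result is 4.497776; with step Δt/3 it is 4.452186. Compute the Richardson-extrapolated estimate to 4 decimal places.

The leading error scales as Δt^3; refining by a factor of 3 reduces it by 3^3 = 27.
Extrapolated value = (27·A(Δt/3) − A(Δt)) / (27 − 1)
= (27·4.452186 − 4.497776) / 26
= 115.711246 / 26 = 4.450433

4.4504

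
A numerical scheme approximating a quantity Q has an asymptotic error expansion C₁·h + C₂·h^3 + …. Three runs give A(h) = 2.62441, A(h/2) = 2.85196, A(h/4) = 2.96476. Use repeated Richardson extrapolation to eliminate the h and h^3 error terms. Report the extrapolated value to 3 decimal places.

First eliminate the h term (factor 2^1 = 2):
  B₁ = (2·2.85196 − 2.62441)/1 = 3.07951
  B₂ = (2·2.96476 − 2.85196)/1 = 3.07756
Then eliminate the h^3 term (factor 2^3 = 8):
  (8·3.07756 − 3.07951)/7 = 3.07728

3.077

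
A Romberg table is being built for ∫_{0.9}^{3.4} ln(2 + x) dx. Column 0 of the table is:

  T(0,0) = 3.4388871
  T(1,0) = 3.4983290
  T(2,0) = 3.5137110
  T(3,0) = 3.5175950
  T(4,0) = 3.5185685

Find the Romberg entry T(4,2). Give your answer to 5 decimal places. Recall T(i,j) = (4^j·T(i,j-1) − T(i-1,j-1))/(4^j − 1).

3.51889

T(3,1) = (4·3.5175950 − 3.5137110) / 3 = 3.5188897
T(4,1) = (4·3.5185685 − 3.5175950) / 3 = 3.5188930
T(4,2) = (16·3.5188930 − 3.5188897) / 15 = 3.5188932
(Column j=1 coincides with Simpson's rule on the same nodes.)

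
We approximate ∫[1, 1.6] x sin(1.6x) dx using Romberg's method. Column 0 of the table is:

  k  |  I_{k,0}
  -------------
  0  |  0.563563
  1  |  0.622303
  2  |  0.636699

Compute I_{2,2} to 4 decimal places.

Richardson extrapolation on the trapezoidal column (denominator 4−1=3):
I_{1,1} = (4·0.622303 − 0.563563) / 3 = 0.641883
I_{2,1} = (4·0.636699 − 0.622303) / 3 = 0.641498
I_{2,2} = (16·0.641498 − 0.641883) / 15 = 0.641472

0.6415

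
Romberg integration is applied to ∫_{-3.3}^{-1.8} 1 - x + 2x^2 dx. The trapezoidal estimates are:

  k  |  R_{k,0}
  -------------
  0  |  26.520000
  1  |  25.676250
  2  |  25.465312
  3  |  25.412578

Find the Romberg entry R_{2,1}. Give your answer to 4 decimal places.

25.3950

R_{2,1} = 25.465312 + (25.465312 − 25.676250)/3 = 25.394999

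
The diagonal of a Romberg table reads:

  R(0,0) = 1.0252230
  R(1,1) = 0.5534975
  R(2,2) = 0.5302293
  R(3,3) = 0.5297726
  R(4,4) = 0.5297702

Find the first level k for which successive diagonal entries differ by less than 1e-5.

k = 4

|R(1,1) − R(0,0)| = 0.4717255 ≥ 1e-5
|R(2,2) − R(1,1)| = 0.0232682 ≥ 1e-5
|R(3,3) − R(2,2)| = 0.0004567 ≥ 1e-5
|R(4,4) − R(3,3)| = 0.0000024 < 1e-5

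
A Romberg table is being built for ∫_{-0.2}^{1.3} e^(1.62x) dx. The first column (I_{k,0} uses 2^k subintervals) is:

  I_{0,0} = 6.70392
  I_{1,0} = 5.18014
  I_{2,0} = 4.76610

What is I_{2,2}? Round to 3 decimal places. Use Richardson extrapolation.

4.625

I_{1,1} = (4·5.18014 − 6.70392) / 3 = 4.67221
I_{2,1} = (4·4.76610 − 5.18014) / 3 = 4.62809
I_{2,2} = 4.62809 + (4.62809 − 4.67221)/15 = 4.62515
(Column j=1 coincides with Simpson's rule on the same nodes.)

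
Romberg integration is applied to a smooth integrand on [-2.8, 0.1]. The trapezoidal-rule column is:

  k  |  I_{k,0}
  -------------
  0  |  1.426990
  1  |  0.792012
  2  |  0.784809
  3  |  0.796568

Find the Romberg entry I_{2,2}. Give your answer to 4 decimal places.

0.7959

Richardson extrapolation on the trapezoidal column (denominator 4−1=3):
I_{1,1} = (4·0.792012 − 1.426990) / 3 = 0.580353
I_{2,1} = 0.784809 + (0.784809 − 0.792012)/3 = 0.782408
I_{2,2} = (16·0.782408 − 0.580353) / 15 = 0.795878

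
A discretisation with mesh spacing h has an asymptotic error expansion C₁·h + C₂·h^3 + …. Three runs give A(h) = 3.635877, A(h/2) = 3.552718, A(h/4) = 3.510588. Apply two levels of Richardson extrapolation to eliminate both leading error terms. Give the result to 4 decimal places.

First eliminate the h term (factor 2^1 = 2):
  B₁ = (2·3.552718 − 3.635877)/1 = 3.469559
  B₂ = (2·3.510588 − 3.552718)/1 = 3.468458
Then eliminate the h^3 term (factor 2^3 = 8):
  (8·3.468458 − 3.469559)/7 = 3.468301

3.4683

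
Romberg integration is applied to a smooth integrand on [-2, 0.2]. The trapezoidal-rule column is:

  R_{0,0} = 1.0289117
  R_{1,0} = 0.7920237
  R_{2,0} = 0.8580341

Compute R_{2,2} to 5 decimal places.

Richardson extrapolation on the trapezoidal column (denominator 4−1=3):
R_{1,1} = (4·0.7920237 − 1.0289117) / 3 = 0.7130610
R_{2,1} = (4·0.8580341 − 0.7920237) / 3 = 0.8800376
R_{2,2} = (16·0.8800376 − 0.7130610) / 15 = 0.8911694

0.89117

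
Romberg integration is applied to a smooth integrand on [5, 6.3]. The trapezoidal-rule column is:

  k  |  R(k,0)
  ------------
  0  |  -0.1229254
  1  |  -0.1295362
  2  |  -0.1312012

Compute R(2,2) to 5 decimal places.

-0.13176

R(1,1) = (4·(-0.1295362) − (-0.1229254)) / 3 = -0.1317398
R(2,1) = -0.1312012 + (-0.1312012 − (-0.1295362))/3 = -0.1317562
R(2,2) = (16·(-0.1317562) − (-0.1317398)) / 15 = -0.1317573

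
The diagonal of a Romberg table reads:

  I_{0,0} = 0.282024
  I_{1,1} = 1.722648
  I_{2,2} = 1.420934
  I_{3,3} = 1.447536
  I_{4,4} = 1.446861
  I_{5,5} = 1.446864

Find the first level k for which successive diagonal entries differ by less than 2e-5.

k = 5

|I_{1,1} − I_{0,0}| = 1.440624 ≥ 2e-5
|I_{2,2} − I_{1,1}| = 0.301714 ≥ 2e-5
|I_{3,3} − I_{2,2}| = 0.026602 ≥ 2e-5
|I_{4,4} − I_{3,3}| = 0.000675 ≥ 2e-5
|I_{5,5} − I_{4,4}| = 0.000003 < 2e-5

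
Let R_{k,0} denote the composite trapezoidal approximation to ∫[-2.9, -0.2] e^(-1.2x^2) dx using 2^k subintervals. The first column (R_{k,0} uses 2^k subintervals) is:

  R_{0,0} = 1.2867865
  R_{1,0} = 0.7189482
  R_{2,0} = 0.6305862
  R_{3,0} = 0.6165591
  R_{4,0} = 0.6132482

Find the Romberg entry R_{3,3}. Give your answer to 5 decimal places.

0.61271

Richardson extrapolation on the trapezoidal column (denominator 4−1=3):
R_{1,1} = (4·0.7189482 − 1.2867865) / 3 = 0.5296688
R_{2,1} = (4·0.6305862 − 0.7189482) / 3 = 0.6011322
R_{3,1} = 0.6165591 + (0.6165591 − 0.6305862)/3 = 0.6118834
R_{2,2} = (16·0.6011322 − 0.5296688) / 15 = 0.6058964
R_{3,2} = (16·0.6118834 − 0.6011322) / 15 = 0.6126001
R_{3,3} = (64·0.6126001 − 0.6058964) / 63 = 0.6127065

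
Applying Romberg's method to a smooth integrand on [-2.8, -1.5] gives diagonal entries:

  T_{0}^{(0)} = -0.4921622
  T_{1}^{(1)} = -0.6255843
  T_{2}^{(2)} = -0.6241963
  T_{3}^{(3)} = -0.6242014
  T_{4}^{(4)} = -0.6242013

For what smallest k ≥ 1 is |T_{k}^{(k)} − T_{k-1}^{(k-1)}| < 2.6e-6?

|T_{1}^{(1)} − T_{0}^{(0)}| = 0.1334221 ≥ 2.6e-6
|T_{2}^{(2)} − T_{1}^{(1)}| = 0.0013880 ≥ 2.6e-6
|T_{3}^{(3)} − T_{2}^{(2)}| = 0.0000051 ≥ 2.6e-6
|T_{4}^{(4)} − T_{3}^{(3)}| = 0.0000001 < 2.6e-6

k = 4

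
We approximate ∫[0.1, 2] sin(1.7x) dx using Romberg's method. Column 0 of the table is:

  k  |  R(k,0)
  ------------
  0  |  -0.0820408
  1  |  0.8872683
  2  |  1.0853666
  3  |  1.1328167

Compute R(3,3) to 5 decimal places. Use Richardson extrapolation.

Richardson extrapolation on the trapezoidal column (denominator 4−1=3):
R(1,1) = (4·0.8872683 − (-0.0820408)) / 3 = 1.2103713
R(2,1) = 1.0853666 + (1.0853666 − 0.8872683)/3 = 1.1513994
R(3,1) = (4·1.1328167 − 1.0853666) / 3 = 1.1486334
R(2,2) = (16·1.1513994 − 1.2103713) / 15 = 1.1474679
R(3,2) = (16·1.1486334 − 1.1513994) / 15 = 1.1484490
R(3,3) = (64·1.1484490 − 1.1474679) / 63 = 1.1484646

1.14846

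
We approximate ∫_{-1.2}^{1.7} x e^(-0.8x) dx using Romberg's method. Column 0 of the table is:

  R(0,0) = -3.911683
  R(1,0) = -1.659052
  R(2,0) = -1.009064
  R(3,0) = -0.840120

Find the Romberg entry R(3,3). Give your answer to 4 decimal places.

-0.7832

Richardson extrapolation on the trapezoidal column (denominator 4−1=3):
R(1,1) = (4·(-1.659052) − (-3.911683)) / 3 = -0.908175
R(2,1) = (4·(-1.009064) − (-1.659052)) / 3 = -0.792401
R(3,1) = (4·(-0.840120) − (-1.009064)) / 3 = -0.783805
R(2,2) = (16·(-0.792401) − (-0.908175)) / 15 = -0.784683
R(3,2) = -0.783805 + (-0.783805 − (-0.792401))/15 = -0.783232
R(3,3) = (64·(-0.783232) − (-0.784683)) / 63 = -0.783209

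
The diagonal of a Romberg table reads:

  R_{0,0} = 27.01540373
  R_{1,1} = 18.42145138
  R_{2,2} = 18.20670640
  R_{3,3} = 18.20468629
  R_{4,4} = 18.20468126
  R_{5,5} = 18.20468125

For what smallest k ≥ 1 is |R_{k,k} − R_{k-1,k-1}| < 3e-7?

|R_{1,1} − R_{0,0}| = 8.59395235 ≥ 3e-7
|R_{2,2} − R_{1,1}| = 0.21474498 ≥ 3e-7
|R_{3,3} − R_{2,2}| = 0.00202011 ≥ 3e-7
|R_{4,4} − R_{3,3}| = 0.00000503 ≥ 3e-7
|R_{5,5} − R_{4,4}| = 0.00000001 < 3e-7

k = 5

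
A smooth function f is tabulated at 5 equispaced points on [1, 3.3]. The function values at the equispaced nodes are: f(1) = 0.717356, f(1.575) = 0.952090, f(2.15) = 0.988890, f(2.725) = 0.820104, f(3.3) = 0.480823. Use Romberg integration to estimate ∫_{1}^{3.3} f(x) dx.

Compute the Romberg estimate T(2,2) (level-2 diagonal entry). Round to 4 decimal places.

1.9669

T(0,0) (trapezoid, 1 panel, h=2.3000): 1.377906
T(1,0) (trapezoid, 2 panels, h=1.1500): 1.826176
T(2,0) (trapezoid, 4 panels, h=0.5750): 1.932100
T(1,1) = 1.826176 + (1.826176 − 1.377906)/3 = 1.975599
T(2,1) = 1.932100 + (1.932100 − 1.826176)/3 = 1.967408
T(2,2) = 1.967408 + (1.967408 − 1.975599)/15 = 1.966862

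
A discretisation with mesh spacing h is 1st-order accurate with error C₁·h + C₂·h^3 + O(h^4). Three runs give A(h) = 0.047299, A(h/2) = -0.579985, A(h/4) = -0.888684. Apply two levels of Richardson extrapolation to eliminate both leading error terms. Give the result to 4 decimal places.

First eliminate the h term (factor 2^1 = 2):
  B₁ = (2·(-0.579985) − 0.047299)/1 = -1.207269
  B₂ = (2·(-0.888684) − (-0.579985))/1 = -1.197383
Then eliminate the h^3 term (factor 2^3 = 8):
  (8·(-1.197383) − (-1.207269))/7 = -1.195971

-1.1960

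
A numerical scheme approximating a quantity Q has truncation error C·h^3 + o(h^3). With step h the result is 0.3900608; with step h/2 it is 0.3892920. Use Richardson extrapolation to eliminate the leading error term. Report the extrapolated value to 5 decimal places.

Extrapolated value = (8·A(h/2) − A(h)) / (8 − 1)
= (8·0.3892920 − 0.3900608) / 7
= 2.7242752 / 7 = 0.3891822

0.38918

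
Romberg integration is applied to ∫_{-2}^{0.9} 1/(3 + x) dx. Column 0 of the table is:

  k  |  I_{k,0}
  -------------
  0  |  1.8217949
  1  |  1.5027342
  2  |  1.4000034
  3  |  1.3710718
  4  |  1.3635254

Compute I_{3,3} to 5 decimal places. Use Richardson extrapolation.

1.36110

Richardson extrapolation on the trapezoidal column (denominator 4−1=3):
I_{1,1} = 1.5027342 + (1.5027342 − 1.8217949)/3 = 1.3963806
I_{2,1} = 1.4000034 + (1.4000034 − 1.5027342)/3 = 1.3657598
I_{3,1} = 1.3710718 + (1.3710718 − 1.4000034)/3 = 1.3614279
I_{2,2} = (16·1.3657598 − 1.3963806) / 15 = 1.3637184
I_{3,2} = 1.3614279 + (1.3614279 − 1.3657598)/15 = 1.3611391
I_{3,3} = 1.3611391 + (1.3611391 − 1.3637184)/63 = 1.3610982
(Column j=1 coincides with Simpson's rule on the same nodes.)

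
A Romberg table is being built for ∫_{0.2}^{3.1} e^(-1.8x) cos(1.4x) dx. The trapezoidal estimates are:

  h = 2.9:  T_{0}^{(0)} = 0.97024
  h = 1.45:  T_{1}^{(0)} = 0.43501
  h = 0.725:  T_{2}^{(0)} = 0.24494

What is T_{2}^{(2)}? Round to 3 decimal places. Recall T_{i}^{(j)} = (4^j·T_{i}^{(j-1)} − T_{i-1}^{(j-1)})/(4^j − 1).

0.177

Richardson extrapolation on the trapezoidal column (denominator 4−1=3):
T_{1}^{(1)} = (4·0.43501 − 0.97024) / 3 = 0.25660
T_{2}^{(1)} = (4·0.24494 − 0.43501) / 3 = 0.18158
T_{2}^{(2)} = 0.18158 + (0.18158 − 0.25660)/15 = 0.17658
(Column j=1 coincides with Simpson's rule on the same nodes.)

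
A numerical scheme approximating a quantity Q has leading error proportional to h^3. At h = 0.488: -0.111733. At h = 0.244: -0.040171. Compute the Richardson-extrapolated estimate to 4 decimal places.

-0.0299

Extrapolated value = (8·A(h/2) − A(h)) / (8 − 1)
= (8·(-0.040171) − (-0.111733)) / 7
= -0.209635 / 7 = -0.029948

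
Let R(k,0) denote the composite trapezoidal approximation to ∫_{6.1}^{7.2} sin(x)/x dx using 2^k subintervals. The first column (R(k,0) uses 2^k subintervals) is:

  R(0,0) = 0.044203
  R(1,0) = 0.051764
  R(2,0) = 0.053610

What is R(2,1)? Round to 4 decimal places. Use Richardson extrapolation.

R(2,1) = 0.053610 + (0.053610 − 0.051764)/3 = 0.054225

0.0542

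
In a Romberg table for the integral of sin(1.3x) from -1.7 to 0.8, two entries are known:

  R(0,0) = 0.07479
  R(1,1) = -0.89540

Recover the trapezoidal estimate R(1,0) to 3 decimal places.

-0.653

From R(1,1) = (4·R(1,0) − R(0,0))/3, solve for R(1,0):
4·R(1,0) = 3·(-0.89540) + 0.07479 = -2.61141
R(1,0) = -0.65285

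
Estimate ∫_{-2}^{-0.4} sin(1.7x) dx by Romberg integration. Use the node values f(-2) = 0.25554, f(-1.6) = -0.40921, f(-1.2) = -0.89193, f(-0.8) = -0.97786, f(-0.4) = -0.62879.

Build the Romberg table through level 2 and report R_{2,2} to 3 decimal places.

R_{0,0} (trapezoid, 1 panel, h=1.6000): -0.29860
R_{1,0} (trapezoid, 2 panels, h=0.8000): -0.86284
R_{2,0} (trapezoid, 4 panels, h=0.4000): -0.98625
R_{1,1} = -0.86284 + (-0.86284 − (-0.29860))/3 = -1.05092
R_{2,1} = -0.98625 + (-0.98625 − (-0.86284))/3 = -1.02739
R_{2,2} = -1.02739 + (-1.02739 − (-1.05092))/15 = -1.02582

-1.026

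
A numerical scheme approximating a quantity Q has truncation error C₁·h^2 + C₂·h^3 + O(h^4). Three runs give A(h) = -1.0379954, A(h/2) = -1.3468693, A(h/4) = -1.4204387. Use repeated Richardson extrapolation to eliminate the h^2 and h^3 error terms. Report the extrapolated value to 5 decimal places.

First eliminate the h^2 term (factor 2^2 = 4):
  B₁ = (4·(-1.3468693) − (-1.0379954))/3 = -1.4498273
  B₂ = (4·(-1.4204387) − (-1.3468693))/3 = -1.4449618
Then eliminate the h^3 term (factor 2^3 = 8):
  (8·(-1.4449618) − (-1.4498273))/7 = -1.4442667

-1.44427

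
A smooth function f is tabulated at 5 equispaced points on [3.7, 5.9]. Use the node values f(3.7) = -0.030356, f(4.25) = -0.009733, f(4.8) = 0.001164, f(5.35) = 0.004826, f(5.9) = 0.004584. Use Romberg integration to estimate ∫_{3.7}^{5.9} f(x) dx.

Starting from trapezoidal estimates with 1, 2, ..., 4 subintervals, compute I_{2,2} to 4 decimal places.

-0.0079

I_{0,0} (trapezoid, 1 panel, h=2.2000): -0.028349
I_{1,0} (trapezoid, 2 panels, h=1.1000): -0.012894
I_{2,0} (trapezoid, 4 panels, h=0.5500): -0.009146
I_{1,1} = -0.012894 + (-0.012894 − (-0.028349))/3 = -0.007742
I_{2,1} = -0.009146 + (-0.009146 − (-0.012894))/3 = -0.007897
I_{2,2} = -0.007897 + (-0.007897 − (-0.007742))/15 = -0.007907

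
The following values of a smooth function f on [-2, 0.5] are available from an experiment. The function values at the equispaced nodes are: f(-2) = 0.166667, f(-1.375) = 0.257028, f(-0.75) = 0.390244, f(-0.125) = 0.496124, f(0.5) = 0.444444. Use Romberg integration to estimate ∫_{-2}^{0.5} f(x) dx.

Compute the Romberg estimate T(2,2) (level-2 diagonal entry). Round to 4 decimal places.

0.9184

T(0,0) (trapezoid, 1 panel, h=2.5000): 0.763889
T(1,0) (trapezoid, 2 panels, h=1.2500): 0.869749
T(2,0) (trapezoid, 4 panels, h=0.6250): 0.905595
T(1,1) = 0.869749 + (0.869749 − 0.763889)/3 = 0.905036
T(2,1) = 0.905595 + (0.905595 − 0.869749)/3 = 0.917544
T(2,2) = 0.917544 + (0.917544 − 0.905036)/15 = 0.918378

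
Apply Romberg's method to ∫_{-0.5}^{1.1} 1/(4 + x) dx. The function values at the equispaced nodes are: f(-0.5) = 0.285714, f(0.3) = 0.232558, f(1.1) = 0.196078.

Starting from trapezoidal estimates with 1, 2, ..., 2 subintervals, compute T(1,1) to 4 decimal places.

0.3765

T(0,0) (trapezoid, 1 panel, h=1.6000): 0.385434
T(1,0) (trapezoid, 2 panels, h=0.8000): 0.378763
T(1,1) = 0.378763 + (0.378763 − 0.385434)/3 = 0.376539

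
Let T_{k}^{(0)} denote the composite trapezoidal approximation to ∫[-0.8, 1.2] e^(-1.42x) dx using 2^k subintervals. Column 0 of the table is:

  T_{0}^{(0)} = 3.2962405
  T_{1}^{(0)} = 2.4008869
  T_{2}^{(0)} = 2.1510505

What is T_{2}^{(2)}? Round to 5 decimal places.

2.06546

T_{1}^{(1)} = 2.4008869 + (2.4008869 − 3.2962405)/3 = 2.1024357
T_{2}^{(1)} = (4·2.1510505 − 2.4008869) / 3 = 2.0677717
T_{2}^{(2)} = 2.0677717 + (2.0677717 − 2.1024357)/15 = 2.0654608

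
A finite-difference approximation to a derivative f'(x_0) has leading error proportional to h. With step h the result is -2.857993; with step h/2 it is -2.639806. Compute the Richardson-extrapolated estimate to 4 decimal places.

The leading error scales as h; refining by a factor of 2 reduces it by 2^1 = 2.
Extrapolated value = (2·A(h/2) − A(h)) / (2 − 1)
= (2·(-2.639806) − (-2.857993)) / 1
= -2.421619 / 1 = -2.421619

-2.4216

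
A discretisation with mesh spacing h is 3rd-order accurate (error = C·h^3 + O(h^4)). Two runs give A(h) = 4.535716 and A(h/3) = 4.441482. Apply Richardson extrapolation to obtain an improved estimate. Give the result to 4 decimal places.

4.4379

Extrapolated value = (27·A(h/3) − A(h)) / (27 − 1)
= (27·4.441482 − 4.535716) / 26
= 115.384298 / 26 = 4.437858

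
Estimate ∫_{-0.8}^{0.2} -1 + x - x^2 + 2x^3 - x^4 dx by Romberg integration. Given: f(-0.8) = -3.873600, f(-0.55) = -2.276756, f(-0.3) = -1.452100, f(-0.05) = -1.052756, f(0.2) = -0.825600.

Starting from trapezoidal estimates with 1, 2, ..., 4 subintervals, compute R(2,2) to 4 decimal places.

R(0,0) (trapezoid, 1 panel, h=1.0000): -2.349600
R(1,0) (trapezoid, 2 panels, h=0.5000): -1.900850
R(2,0) (trapezoid, 4 panels, h=0.2500): -1.782803
R(1,1) = -1.900850 + (-1.900850 − (-2.349600))/3 = -1.751267
R(2,1) = -1.782803 + (-1.782803 − (-1.900850))/3 = -1.743454
R(2,2) = -1.743454 + (-1.743454 − (-1.751267))/15 = -1.742933

-1.7429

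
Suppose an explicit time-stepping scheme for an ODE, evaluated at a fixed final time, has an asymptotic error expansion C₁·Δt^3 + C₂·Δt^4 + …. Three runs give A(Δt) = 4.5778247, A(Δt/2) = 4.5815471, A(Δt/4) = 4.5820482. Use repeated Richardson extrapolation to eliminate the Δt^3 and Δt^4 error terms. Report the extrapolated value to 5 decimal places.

4.58212

First eliminate the Δt^3 term (factor 2^3 = 8):
  B₁ = (8·4.5815471 − 4.5778247)/7 = 4.5820789
  B₂ = (8·4.5820482 − 4.5815471)/7 = 4.5821198
Then eliminate the Δt^4 term (factor 2^4 = 16):
  (16·4.5821198 − 4.5820789)/15 = 4.5821225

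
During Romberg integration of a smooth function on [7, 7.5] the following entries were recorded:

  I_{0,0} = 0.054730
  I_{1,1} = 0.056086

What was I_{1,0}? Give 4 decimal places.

0.0557

From I_{1,1} = (4·I_{1,0} − I_{0,0})/3, solve for I_{1,0}:
4·I_{1,0} = 3·0.056086 + 0.054730 = 0.222988
I_{1,0} = 0.055747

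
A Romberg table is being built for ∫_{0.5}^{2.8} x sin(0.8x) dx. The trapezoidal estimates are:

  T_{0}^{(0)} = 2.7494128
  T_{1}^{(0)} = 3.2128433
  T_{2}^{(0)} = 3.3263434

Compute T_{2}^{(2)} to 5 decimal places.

Richardson extrapolation on the trapezoidal column (denominator 4−1=3):
T_{1}^{(1)} = 3.2128433 + (3.2128433 − 2.7494128)/3 = 3.3673201
T_{2}^{(1)} = (4·3.3263434 − 3.2128433) / 3 = 3.3641768
T_{2}^{(2)} = 3.3641768 + (3.3641768 − 3.3673201)/15 = 3.3639672

3.36397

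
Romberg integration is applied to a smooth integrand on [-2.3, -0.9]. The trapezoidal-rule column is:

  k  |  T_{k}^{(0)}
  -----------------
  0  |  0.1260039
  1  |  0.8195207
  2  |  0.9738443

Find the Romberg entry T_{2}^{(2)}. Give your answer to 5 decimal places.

T_{1}^{(1)} = 0.8195207 + (0.8195207 − 0.1260039)/3 = 1.0506930
T_{2}^{(1)} = 0.9738443 + (0.9738443 − 0.8195207)/3 = 1.0252855
T_{2}^{(2)} = (16·1.0252855 − 1.0506930) / 15 = 1.0235917

1.02359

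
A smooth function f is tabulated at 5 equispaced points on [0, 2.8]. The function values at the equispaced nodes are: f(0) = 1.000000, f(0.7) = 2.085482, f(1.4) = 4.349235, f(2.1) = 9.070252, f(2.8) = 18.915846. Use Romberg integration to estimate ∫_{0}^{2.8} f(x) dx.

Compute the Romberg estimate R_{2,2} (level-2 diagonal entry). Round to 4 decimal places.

17.0671

R_{0,0} (trapezoid, 1 panel, h=2.8000): 27.882184
R_{1,0} (trapezoid, 2 panels, h=1.4000): 20.030021
R_{2,0} (trapezoid, 4 panels, h=0.7000): 17.824024
R_{1,1} = 20.030021 + (20.030021 − 27.882184)/3 = 17.412633
R_{2,1} = 17.824024 + (17.824024 − 20.030021)/3 = 17.088692
R_{2,2} = 17.088692 + (17.088692 − 17.412633)/15 = 17.067096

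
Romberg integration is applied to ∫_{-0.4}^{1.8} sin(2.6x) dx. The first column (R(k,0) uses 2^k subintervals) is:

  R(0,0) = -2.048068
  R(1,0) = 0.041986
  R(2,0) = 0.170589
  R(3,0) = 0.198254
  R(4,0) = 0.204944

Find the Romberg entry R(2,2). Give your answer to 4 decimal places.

0.1784

R(1,1) = (4·0.041986 − (-2.048068)) / 3 = 0.738671
R(2,1) = (4·0.170589 − 0.041986) / 3 = 0.213457
R(2,2) = (16·0.213457 − 0.738671) / 15 = 0.178443
(Column j=1 coincides with Simpson's rule on the same nodes.)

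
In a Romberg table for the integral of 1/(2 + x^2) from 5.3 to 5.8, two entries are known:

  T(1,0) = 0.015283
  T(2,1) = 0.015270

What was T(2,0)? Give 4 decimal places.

From T(2,1) = (4·T(2,0) − T(1,0))/3, solve for T(2,0):
4·T(2,0) = 3·0.015270 + 0.015283 = 0.061093
T(2,0) = 0.015273

0.0153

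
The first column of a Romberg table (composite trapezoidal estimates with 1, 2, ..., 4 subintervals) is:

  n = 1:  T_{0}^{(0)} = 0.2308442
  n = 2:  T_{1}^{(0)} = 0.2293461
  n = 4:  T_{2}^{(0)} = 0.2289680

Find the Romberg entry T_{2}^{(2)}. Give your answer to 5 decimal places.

T_{1}^{(1)} = (4·0.2293461 − 0.2308442) / 3 = 0.2288467
T_{2}^{(1)} = 0.2289680 + (0.2289680 − 0.2293461)/3 = 0.2288420
T_{2}^{(2)} = (16·0.2288420 − 0.2288467) / 15 = 0.2288417

0.22884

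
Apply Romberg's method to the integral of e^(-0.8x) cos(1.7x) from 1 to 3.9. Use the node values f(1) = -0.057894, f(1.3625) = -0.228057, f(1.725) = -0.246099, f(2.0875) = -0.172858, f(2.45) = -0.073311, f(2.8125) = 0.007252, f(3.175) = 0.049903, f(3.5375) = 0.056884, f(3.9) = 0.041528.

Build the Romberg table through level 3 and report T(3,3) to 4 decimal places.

T(0,0) (trapezoid, 1 panel, h=2.9000): -0.023731
T(1,0) (trapezoid, 2 panels, h=1.4500): -0.118166
T(2,0) (trapezoid, 4 panels, h=0.7250): -0.201325
T(3,0) (trapezoid, 8 panels, h=0.3625): -0.222745
T(1,1) = -0.118166 + (-0.118166 − (-0.023731))/3 = -0.149644
T(2,1) = -0.201325 + (-0.201325 − (-0.118166))/3 = -0.229045
T(3,1) = -0.222745 + (-0.222745 − (-0.201325))/3 = -0.229885
T(2,2) = -0.229045 + (-0.229045 − (-0.149644))/15 = -0.234338
T(3,2) = -0.229885 + (-0.229885 − (-0.229045))/15 = -0.229941
T(3,3) = -0.229941 + (-0.229941 − (-0.234338))/63 = -0.229871

-0.2299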